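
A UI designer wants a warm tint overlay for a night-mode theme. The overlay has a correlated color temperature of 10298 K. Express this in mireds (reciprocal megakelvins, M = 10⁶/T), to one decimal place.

97.1 mireds

M = 10⁶ / 10298 = 97.106 → 97.1 mireds.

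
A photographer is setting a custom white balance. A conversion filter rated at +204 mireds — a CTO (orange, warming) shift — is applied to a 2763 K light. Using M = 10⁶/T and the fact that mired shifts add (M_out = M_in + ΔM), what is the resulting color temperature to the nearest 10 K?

M_in = 10⁶/2763 = 361.93 mireds.
M_out = 361.93 + (+204) = 565.93 mireds.
T_out = 10⁶/565.93 = 1767.0 K → 1770 K.

1770 K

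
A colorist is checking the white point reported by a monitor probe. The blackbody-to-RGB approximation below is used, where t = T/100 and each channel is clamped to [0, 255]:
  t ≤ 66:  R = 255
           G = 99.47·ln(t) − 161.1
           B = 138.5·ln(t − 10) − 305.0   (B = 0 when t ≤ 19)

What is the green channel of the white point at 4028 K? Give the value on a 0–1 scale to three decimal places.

t = 4028/100 = 40.28; the t ≤ 66 branch applies.
G = 99.47·ln 40.28 − 161.1 = 99.47·3.6959 − 161.1 = 206.527.
On a 0–1 scale: 206.527/255 = 0.8099 → 0.810.

0.810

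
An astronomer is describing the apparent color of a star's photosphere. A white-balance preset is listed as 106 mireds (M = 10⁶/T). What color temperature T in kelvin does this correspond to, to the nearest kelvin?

T = 10⁶ / 106 = 9433.96 K → 9434 K.

9434 K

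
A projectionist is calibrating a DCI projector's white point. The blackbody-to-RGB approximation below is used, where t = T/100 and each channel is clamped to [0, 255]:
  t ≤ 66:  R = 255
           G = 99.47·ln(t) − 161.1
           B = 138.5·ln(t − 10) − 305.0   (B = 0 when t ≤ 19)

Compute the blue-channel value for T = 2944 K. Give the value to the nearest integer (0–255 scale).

t = 2944/100 = 29.44; the t ≤ 66 branch applies.
B = 138.5·ln(29.44 − 10) − 305.0 = 138.5·ln 19.44 − 305.0 = 138.5·2.9673 − 305.0 = 105.976.
Rounded: 106.

106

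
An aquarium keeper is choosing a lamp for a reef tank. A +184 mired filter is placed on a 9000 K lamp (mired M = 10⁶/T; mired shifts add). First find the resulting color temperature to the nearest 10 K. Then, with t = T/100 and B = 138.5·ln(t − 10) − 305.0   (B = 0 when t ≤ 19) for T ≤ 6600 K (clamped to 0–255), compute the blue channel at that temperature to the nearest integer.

135

M_in = 10⁶/9000 = 111.11; M_out = 111.11 + (+184) = 295.11.
T_out = 10⁶/295.11 = 3388.6 K → 3390 K; t = 33.9.
B = 138.5·ln(33.9 − 10) − 305.0 = 138.5·ln 23.9 − 305.0 = 138.5·3.1739 − 305.0 = 134.582.
Rounded: 135.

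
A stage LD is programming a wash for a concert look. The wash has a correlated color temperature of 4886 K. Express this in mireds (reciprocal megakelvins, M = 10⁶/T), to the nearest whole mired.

205 mireds

M = 10⁶ / 4886 = 204.666 → 205 mireds.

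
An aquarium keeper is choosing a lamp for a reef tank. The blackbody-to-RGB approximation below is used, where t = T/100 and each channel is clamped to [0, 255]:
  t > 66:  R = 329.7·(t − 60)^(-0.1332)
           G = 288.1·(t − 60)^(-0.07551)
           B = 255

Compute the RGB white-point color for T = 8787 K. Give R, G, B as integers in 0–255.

t = 8787/100 = 87.87; the t > 66 branch applies.
R = 329.7·(87.87 − 60)^(-0.1332) = 329.7·27.87^(-0.1332) = 329.7·0.64196 = 211.654.
G = 288.1·(87.87 − 60)^(-0.07551) = 288.1·27.87^(-0.07551) = 288.1·0.77782 = 224.089.
B = 255 by definition for t > 66.
Rounded: (212, 224, 255).

R=212, G=224, B=255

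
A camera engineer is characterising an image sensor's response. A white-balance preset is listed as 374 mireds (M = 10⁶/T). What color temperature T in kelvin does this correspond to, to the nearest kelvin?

T = 10⁶ / 374 = 2673.80 K → 2674 K.

2674 K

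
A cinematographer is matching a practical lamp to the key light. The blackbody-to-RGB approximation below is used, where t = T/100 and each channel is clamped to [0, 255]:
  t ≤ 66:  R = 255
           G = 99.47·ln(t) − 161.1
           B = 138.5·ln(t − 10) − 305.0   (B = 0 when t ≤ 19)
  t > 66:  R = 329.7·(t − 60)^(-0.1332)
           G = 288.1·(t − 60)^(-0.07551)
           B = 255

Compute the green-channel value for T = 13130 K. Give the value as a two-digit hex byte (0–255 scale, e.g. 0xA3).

t = 13130/100 = 131.3; the t > 66 branch applies.
G = 288.1·(131.3 − 60)^(-0.07551) = 288.1·71.3^(-0.07551) = 288.1·0.72456 = 208.745.
Rounded: 209; in hex, 0xD1.

0xD1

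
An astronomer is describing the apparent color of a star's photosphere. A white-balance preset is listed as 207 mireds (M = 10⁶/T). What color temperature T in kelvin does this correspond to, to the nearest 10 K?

4830 K

T = 10⁶ / 207 = 4830.92 K → 4830 K.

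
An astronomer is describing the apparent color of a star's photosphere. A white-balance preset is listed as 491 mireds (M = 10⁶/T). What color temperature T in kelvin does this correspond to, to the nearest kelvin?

2037 K

T = 10⁶ / 491 = 2036.66 K → 2037 K.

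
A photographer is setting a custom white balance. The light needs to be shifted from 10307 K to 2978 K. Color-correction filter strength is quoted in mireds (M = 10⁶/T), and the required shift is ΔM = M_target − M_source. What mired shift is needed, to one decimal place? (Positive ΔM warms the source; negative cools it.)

+238.8 mireds

M_source = 10⁶/10307 = 97.021; M_target = 10⁶/2978 = 335.796.
ΔM = 335.796 − 97.021 = 238.774 → +238.8 mireds, a warming shift.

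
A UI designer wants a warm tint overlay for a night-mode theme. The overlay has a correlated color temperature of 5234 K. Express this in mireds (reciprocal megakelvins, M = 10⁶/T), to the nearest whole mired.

M = 10⁶ / 5234 = 191.058 → 191 mireds.

191 mireds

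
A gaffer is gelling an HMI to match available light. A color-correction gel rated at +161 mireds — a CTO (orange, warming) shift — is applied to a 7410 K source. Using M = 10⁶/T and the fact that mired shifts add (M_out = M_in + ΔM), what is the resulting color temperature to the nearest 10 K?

M_in = 10⁶/7410 = 134.95 mireds.
M_out = 134.95 + (+161) = 295.95 mireds.
T_out = 10⁶/295.95 = 3378.9 K → 3380 K.

3380 K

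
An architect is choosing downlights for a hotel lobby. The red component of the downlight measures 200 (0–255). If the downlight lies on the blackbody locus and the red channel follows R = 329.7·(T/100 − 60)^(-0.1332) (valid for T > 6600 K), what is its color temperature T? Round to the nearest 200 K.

(t − 60)^(-0.1332) = 200/329.7 = 0.60661.
t − 60 = 0.60661^(1/-0.1332) = 0.60661^(-7.508) = 42.638, so t = 102.638.
T = 100·t = 10264 K → 10200 K to the nearest 200 K.

10200 K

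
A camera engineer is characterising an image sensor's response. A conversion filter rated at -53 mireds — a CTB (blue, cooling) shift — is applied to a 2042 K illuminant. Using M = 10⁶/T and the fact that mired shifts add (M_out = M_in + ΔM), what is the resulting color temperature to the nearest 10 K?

2290 K

M_in = 10⁶/2042 = 489.72 mireds.
M_out = 489.72 + (-53) = 436.72 mireds.
T_out = 10⁶/436.72 = 2289.8 K → 2290 K.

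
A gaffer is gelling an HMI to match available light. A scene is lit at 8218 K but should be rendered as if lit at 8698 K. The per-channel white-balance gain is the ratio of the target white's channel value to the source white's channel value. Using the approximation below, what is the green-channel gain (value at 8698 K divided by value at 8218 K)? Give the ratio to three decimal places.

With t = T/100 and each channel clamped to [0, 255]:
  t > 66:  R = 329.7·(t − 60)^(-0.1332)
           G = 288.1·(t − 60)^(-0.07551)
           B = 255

0.985

At 8218 K (t = 82.18):
  G = 288.1·(82.18 − 60)^(-0.07551) = 288.1·22.18^(-0.07551) = 288.1·0.79135 = 227.987.
At 8698 K (t = 86.98):
  G = 288.1·(86.98 − 60)^(-0.07551) = 288.1·26.98^(-0.07551) = 288.1·0.77973 = 224.639.
Gain = 224.639 / 227.987 = 0.9853 → 0.985.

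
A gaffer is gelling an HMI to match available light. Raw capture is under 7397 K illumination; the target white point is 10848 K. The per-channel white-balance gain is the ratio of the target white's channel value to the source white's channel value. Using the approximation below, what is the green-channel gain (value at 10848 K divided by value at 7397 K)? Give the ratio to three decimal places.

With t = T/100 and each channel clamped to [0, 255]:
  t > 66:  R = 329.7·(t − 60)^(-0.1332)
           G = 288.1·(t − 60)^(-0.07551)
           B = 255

At 7397 K (t = 73.97):
  G = 288.1·(73.97 − 60)^(-0.07551) = 288.1·13.97^(-0.07551) = 288.1·0.81946 = 236.086.
At 10848 K (t = 108.48):
  G = 288.1·(108.48 − 60)^(-0.07551) = 288.1·48.48^(-0.07551) = 288.1·0.74597 = 214.915.
Gain = 214.915 / 236.086 = 0.9103 → 0.910.

0.910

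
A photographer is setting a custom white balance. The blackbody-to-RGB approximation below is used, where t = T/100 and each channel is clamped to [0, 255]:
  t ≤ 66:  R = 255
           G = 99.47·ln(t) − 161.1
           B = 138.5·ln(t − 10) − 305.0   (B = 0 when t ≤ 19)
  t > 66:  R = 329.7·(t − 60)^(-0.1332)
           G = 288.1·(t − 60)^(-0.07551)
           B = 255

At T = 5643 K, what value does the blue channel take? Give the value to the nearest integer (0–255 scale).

227

t = 5643/100 = 56.43; the t ≤ 66 branch applies.
B = 138.5·ln(56.43 − 10) − 305.0 = 138.5·ln 46.43 − 305.0 = 138.5·3.8379 − 305.0 = 226.555.
Rounded: 227.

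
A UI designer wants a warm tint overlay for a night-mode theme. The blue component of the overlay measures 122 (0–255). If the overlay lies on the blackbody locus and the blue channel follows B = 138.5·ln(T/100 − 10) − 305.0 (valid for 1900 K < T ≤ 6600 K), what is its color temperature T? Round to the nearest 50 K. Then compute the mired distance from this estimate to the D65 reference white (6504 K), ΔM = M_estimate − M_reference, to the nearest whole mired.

ln(t − 10) = (122 + 305.0) / 138.5 = 3.0830.
t − 10 = e^3.0830 = 21.824, so t = 31.824.
T = 100·t = 3182 K → 3200 K to the nearest 50 K.
M_estimate = 10⁶/3200 = 312.50; M_reference = 10⁶/6504 = 153.75.
ΔM = 312.50 − 153.75 = 158.75 → +159 mireds.

+159 mireds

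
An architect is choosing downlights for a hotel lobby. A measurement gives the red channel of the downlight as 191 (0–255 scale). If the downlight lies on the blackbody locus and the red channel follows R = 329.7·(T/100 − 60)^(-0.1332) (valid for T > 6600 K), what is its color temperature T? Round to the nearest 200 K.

12000 K

(t − 60)^(-0.1332) = 191/329.7 = 0.57931.
t − 60 = 0.57931^(1/-0.1332) = 0.57931^(-7.508) = 60.245, so t = 120.245.
T = 100·t = 12025 K → 12000 K to the nearest 200 K.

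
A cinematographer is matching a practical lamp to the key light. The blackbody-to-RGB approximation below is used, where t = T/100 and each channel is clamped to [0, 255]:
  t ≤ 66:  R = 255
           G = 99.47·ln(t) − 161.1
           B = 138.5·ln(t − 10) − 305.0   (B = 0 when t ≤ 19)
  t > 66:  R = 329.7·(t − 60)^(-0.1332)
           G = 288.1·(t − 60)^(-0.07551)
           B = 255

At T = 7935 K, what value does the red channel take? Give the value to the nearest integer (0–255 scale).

t = 7935/100 = 79.35; the t > 66 branch applies.
R = 329.7·(79.35 − 60)^(-0.1332) = 329.7·19.35^(-0.1332) = 329.7·0.67393 = 222.194.
Rounded: 222.

222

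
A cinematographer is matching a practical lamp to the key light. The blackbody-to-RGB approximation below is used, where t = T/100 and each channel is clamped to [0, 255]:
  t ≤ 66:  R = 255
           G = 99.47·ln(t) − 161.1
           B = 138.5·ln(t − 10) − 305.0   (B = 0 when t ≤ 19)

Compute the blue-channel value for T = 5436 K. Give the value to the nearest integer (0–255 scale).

t = 5436/100 = 54.36; the t ≤ 66 branch applies.
B = 138.5·ln(54.36 − 10) − 305.0 = 138.5·ln 44.36 − 305.0 = 138.5·3.7923 − 305.0 = 220.239.
Rounded: 220.

220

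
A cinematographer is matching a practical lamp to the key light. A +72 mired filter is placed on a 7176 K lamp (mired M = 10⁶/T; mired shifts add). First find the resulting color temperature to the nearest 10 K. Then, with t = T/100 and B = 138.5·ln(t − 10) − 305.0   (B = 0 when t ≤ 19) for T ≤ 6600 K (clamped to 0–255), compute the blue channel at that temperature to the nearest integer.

M_in = 10⁶/7176 = 139.35; M_out = 139.35 + (+72) = 211.35.
T_out = 10⁶/211.35 = 4731.4 K → 4730 K; t = 47.3.
B = 138.5·ln(47.3 − 10) − 305.0 = 138.5·ln 37.3 − 305.0 = 138.5·3.6190 − 305.0 = 196.231.
Rounded: 196.

196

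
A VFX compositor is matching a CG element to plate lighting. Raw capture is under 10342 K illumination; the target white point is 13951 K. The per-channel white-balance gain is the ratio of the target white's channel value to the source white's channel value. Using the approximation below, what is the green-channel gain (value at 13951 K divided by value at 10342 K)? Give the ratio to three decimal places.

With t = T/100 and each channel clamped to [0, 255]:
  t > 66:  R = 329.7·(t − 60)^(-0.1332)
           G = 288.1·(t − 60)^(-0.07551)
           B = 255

At 10342 K (t = 103.42):
  G = 288.1·(103.42 − 60)^(-0.07551) = 288.1·43.42^(-0.07551) = 288.1·0.75221 = 216.711.
At 13951 K (t = 139.51):
  G = 288.1·(139.51 − 60)^(-0.07551) = 288.1·79.51^(-0.07551) = 288.1·0.71862 = 207.034.
Gain = 207.034 / 216.711 = 0.9553 → 0.955.

0.955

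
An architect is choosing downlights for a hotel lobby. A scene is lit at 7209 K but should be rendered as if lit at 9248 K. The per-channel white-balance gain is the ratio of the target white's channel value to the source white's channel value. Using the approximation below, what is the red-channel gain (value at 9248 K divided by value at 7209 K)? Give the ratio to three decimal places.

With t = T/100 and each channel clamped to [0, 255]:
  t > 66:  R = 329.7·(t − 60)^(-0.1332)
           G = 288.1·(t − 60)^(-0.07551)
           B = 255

At 7209 K (t = 72.09):
  R = 329.7·(72.09 − 60)^(-0.1332) = 329.7·12.09^(-0.1332) = 329.7·0.71750 = 236.559.
At 9248 K (t = 92.48):
  R = 329.7·(92.48 − 60)^(-0.1332) = 329.7·32.48^(-0.1332) = 329.7·0.62900 = 207.382.
Gain = 207.382 / 236.559 = 0.8767 → 0.877.

0.877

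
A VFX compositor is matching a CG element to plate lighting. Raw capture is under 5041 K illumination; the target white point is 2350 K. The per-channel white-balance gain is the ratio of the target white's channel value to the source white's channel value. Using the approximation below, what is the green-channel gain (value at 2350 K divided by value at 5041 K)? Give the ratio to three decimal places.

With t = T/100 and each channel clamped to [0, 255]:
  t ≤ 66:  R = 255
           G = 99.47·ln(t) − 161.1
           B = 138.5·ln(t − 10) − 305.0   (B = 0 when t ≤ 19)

0.668

At 5041 K (t = 50.41):
  G = 99.47·ln 50.41 − 161.1 = 99.47·3.9202 − 161.1 = 228.841.
At 2350 K (t = 23.5):
  G = 99.47·ln 23.5 − 161.1 = 99.47·3.1570 − 161.1 = 152.927.
Gain = 152.927 / 228.841 = 0.6683 → 0.668.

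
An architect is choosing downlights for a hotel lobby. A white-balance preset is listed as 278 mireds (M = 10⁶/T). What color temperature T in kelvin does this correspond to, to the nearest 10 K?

3600 K

T = 10⁶ / 278 = 3597.12 K → 3600 K.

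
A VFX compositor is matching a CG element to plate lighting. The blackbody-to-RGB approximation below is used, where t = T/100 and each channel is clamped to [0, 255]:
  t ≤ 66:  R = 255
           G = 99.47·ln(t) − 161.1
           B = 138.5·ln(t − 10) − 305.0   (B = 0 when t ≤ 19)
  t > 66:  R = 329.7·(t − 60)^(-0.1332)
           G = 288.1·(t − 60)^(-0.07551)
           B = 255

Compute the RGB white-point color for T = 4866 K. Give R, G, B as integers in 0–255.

t = 4866/100 = 48.66; the t ≤ 66 branch applies.
R = 255 by definition for t ≤ 66.
G = 99.47·ln 48.66 − 161.1 = 99.47·3.8849 − 161.1 = 225.327.
B = 138.5·ln(48.66 − 10) − 305.0 = 138.5·ln 38.66 − 305.0 = 138.5·3.6548 − 305.0 = 201.191.
Rounded: (255, 225, 201).

R=255, G=225, B=201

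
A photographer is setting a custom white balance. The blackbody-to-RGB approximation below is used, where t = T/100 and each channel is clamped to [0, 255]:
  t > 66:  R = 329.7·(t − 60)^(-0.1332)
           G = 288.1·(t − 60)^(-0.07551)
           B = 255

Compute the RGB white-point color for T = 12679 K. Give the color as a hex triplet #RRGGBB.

#BCD2FF

t = 12679/100 = 126.79; the t > 66 branch applies.
R = 329.7·(126.79 − 60)^(-0.1332) = 329.7·66.79^(-0.1332) = 329.7·0.57141 = 188.394.
G = 288.1·(126.79 − 60)^(-0.07551) = 288.1·66.79^(-0.07551) = 288.1·0.72814 = 209.778.
B = 255 by definition for t > 66.
Rounded: (188, 210, 255).
In hex: #BCD2FF.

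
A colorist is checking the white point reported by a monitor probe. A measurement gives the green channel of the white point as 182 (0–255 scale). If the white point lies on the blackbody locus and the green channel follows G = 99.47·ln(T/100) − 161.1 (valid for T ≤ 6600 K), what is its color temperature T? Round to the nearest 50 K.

ln t = (182 + 161.1) / 99.47 = 3.4493.
t = e^3.4493 = 31.478.
T = 100·t = 3148 K → 3150 K to the nearest 50 K.

3150 K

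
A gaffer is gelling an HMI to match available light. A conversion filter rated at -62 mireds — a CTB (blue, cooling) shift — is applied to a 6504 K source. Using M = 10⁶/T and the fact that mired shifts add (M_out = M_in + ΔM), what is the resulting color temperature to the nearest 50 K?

M_in = 10⁶/6504 = 153.75 mireds.
M_out = 153.75 + (-62) = 91.75 mireds.
T_out = 10⁶/91.75 = 10899.0 K → 10900 K.

10900 K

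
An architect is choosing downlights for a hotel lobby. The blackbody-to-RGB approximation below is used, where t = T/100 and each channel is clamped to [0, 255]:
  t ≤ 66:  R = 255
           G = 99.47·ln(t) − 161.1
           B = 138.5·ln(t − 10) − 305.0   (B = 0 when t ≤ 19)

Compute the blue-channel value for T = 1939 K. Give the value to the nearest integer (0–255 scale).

t = 1939/100 = 19.39; the t ≤ 66 branch applies.
B = 138.5·ln(19.39 − 10) − 305.0 = 138.5·ln 9.39 − 305.0 = 138.5·2.2396 − 305.0 = 5.191.
Rounded: 5.

5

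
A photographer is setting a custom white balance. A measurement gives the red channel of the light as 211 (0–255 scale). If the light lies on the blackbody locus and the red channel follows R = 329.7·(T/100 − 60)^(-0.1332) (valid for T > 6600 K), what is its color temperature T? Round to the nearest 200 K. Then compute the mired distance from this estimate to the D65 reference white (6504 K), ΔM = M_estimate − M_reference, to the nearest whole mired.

(t − 60)^(-0.1332) = 211/329.7 = 0.63998.
t − 60 = 0.63998^(1/-0.1332) = 0.63998^(-7.508) = 28.525, so t = 88.525.
T = 100·t = 8853 K → 8800 K to the nearest 200 K.
M_estimate = 10⁶/8800 = 113.64; M_reference = 10⁶/6504 = 153.75.
ΔM = 113.64 − 153.75 = -40.12 → -40 mireds.

-40 mireds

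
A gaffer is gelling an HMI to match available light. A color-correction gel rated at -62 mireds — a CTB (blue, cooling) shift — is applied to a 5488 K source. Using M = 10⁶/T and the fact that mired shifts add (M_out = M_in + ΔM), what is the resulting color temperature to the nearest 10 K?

M_in = 10⁶/5488 = 182.22 mireds.
M_out = 182.22 + (-62) = 120.22 mireds.
T_out = 10⁶/120.22 = 8318.4 K → 8320 K.

8320 K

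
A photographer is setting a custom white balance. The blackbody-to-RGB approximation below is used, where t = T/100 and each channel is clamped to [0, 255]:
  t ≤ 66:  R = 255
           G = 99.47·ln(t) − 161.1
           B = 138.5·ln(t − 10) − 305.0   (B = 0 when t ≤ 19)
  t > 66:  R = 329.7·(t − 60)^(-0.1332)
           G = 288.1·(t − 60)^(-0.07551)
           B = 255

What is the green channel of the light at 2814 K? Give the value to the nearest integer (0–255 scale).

t = 2814/100 = 28.14; the t ≤ 66 branch applies.
G = 99.47·ln 28.14 − 161.1 = 99.47·3.3372 − 161.1 = 170.850.
Rounded: 171.

171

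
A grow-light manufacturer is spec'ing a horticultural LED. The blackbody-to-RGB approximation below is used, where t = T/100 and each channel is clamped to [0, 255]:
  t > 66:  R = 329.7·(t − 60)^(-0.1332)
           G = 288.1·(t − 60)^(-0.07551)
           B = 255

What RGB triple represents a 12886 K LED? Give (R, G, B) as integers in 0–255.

t = 12886/100 = 128.86; the t > 66 branch applies.
R = 329.7·(128.86 − 60)^(-0.1332) = 329.7·68.86^(-0.1332) = 329.7·0.56909 = 187.630.
G = 288.1·(128.86 − 60)^(-0.07551) = 288.1·68.86^(-0.07551) = 288.1·0.72647 = 209.295.
B = 255 by definition for t > 66.
Rounded: (188, 209, 255).

(188, 209, 255)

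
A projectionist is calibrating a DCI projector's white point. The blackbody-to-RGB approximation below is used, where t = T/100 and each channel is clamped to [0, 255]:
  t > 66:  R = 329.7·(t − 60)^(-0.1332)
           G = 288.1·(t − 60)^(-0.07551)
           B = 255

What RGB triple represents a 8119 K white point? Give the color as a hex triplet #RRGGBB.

t = 8119/100 = 81.19; the t > 66 branch applies.
R = 329.7·(81.19 − 60)^(-0.1332) = 329.7·21.19^(-0.1332) = 329.7·0.66582 = 219.522.
G = 288.1·(81.19 − 60)^(-0.07551) = 288.1·21.19^(-0.07551) = 288.1·0.79408 = 228.774.
B = 255 by definition for t > 66.
Rounded: (220, 229, 255).
In hex: #DCE5FF.

#DCE5FF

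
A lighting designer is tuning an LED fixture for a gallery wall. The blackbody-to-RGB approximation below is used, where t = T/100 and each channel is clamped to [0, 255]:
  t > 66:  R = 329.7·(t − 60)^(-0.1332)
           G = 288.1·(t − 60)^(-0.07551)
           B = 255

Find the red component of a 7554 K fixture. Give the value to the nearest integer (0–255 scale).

229

t = 7554/100 = 75.54; the t > 66 branch applies.
R = 329.7·(75.54 − 60)^(-0.1332) = 329.7·15.54^(-0.1332) = 329.7·0.69390 = 228.780.
Rounded: 229.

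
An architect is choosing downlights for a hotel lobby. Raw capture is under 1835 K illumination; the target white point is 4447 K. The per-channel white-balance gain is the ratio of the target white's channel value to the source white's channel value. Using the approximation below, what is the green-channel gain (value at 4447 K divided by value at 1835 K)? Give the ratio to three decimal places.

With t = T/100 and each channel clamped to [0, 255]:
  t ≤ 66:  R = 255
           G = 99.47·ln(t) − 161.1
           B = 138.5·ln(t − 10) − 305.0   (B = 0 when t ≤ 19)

1.686

At 1835 K (t = 18.35):
  G = 99.47·ln 18.35 − 161.1 = 99.47·2.9096 − 161.1 = 128.321.
At 4447 K (t = 44.47):
  G = 99.47·ln 44.47 − 161.1 = 99.47·3.7948 − 161.1 = 216.370.
Gain = 216.370 / 128.321 = 1.6862 → 1.686.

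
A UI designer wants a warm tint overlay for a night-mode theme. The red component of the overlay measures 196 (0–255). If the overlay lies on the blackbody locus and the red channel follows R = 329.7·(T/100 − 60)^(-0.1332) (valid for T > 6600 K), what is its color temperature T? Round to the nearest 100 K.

11000 K

(t − 60)^(-0.1332) = 196/329.7 = 0.59448.
t − 60 = 0.59448^(1/-0.1332) = 0.59448^(-7.508) = 49.621, so t = 109.621.
T = 100·t = 10962 K → 11000 K to the nearest 100 K.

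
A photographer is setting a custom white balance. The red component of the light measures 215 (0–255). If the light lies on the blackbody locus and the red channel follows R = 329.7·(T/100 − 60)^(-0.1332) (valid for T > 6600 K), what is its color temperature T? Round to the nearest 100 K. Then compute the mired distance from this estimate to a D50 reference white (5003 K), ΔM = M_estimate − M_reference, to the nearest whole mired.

-82 mireds

(t − 60)^(-0.1332) = 215/329.7 = 0.65211.
t − 60 = 0.65211^(1/-0.1332) = 0.65211^(-7.508) = 24.774, so t = 84.774.
T = 100·t = 8477 K → 8500 K to the nearest 100 K.
M_estimate = 10⁶/8500 = 117.65; M_reference = 10⁶/5003 = 199.88.
ΔM = 117.65 − 199.88 = -82.23 → -82 mireds.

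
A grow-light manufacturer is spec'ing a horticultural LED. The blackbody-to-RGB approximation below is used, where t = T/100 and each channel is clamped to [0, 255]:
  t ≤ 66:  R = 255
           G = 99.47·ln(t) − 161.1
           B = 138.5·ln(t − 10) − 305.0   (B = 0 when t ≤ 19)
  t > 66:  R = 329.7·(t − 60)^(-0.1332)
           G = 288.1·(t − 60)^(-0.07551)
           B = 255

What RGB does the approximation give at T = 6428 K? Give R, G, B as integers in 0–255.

t = 6428/100 = 64.28; the t ≤ 66 branch applies.
R = 255 by definition for t ≤ 66.
G = 99.47·ln 64.28 − 161.1 = 99.47·4.1632 − 161.1 = 253.018.
B = 138.5·ln(64.28 − 10) − 305.0 = 138.5·ln 54.28 − 305.0 = 138.5·3.9942 − 305.0 = 248.191.
Rounded: (255, 253, 248).

R=255, G=253, B=248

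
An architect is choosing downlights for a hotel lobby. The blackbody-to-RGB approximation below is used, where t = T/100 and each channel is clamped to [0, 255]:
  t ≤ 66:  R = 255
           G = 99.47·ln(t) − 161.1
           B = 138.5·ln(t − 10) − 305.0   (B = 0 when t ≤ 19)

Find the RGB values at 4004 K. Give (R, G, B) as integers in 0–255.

(255, 206, 166)

t = 4004/100 = 40.04; the t ≤ 66 branch applies.
R = 255 by definition for t ≤ 66.
G = 99.47·ln 40.04 − 161.1 = 99.47·3.6899 − 161.1 = 205.932.
B = 138.5·ln(40.04 − 10) − 305.0 = 138.5·ln 30.04 − 305.0 = 138.5·3.4025 − 305.0 = 166.250.
Rounded: (255, 206, 166).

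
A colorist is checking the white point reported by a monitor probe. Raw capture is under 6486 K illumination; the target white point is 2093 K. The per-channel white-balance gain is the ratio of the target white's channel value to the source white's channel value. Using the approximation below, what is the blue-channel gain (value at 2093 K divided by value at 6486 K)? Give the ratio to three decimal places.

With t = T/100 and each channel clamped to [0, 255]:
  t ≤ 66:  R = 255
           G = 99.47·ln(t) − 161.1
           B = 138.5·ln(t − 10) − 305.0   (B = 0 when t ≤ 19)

0.105

At 6486 K (t = 64.86):
  B = 138.5·ln(64.86 − 10) − 305.0 = 138.5·ln 54.86 − 305.0 = 138.5·4.0048 − 305.0 = 249.663.
At 2093 K (t = 20.93):
  B = 138.5·ln(20.93 − 10) − 305.0 = 138.5·ln 10.93 − 305.0 = 138.5·2.3915 − 305.0 = 26.224.
Gain = 26.224 / 249.663 = 0.1050 → 0.105.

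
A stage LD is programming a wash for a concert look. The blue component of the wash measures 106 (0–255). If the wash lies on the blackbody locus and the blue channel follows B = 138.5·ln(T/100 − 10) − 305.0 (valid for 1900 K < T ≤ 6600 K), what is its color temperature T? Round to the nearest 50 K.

ln(t − 10) = (106 + 305.0) / 138.5 = 2.9675.
t − 10 = e^2.9675 = 19.443, so t = 29.443.
T = 100·t = 2944 K → 2950 K to the nearest 50 K.

2950 K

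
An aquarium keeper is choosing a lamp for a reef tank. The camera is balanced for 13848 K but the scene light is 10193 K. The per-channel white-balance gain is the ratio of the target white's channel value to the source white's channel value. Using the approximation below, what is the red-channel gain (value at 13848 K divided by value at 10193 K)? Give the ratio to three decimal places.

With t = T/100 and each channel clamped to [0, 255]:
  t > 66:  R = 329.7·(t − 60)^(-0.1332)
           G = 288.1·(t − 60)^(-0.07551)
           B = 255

0.920

At 10193 K (t = 101.93):
  R = 329.7·(101.93 − 60)^(-0.1332) = 329.7·41.93^(-0.1332) = 329.7·0.60797 = 200.447.
At 13848 K (t = 138.48):
  R = 329.7·(138.48 − 60)^(-0.1332) = 329.7·78.48^(-0.1332) = 329.7·0.55927 = 184.390.
Gain = 184.390 / 200.447 = 0.9199 → 0.920.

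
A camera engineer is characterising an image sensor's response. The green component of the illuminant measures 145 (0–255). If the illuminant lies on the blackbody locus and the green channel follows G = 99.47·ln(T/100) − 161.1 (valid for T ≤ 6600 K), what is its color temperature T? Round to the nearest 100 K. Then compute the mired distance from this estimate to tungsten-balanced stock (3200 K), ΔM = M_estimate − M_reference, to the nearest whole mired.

ln t = (145 + 161.1) / 99.47 = 3.0773.
t = e^3.0773 = 21.700.
T = 100·t = 2170 K → 2200 K to the nearest 100 K.
M_estimate = 10⁶/2200 = 454.55; M_reference = 10⁶/3200 = 312.50.
ΔM = 454.55 − 312.50 = 142.05 → +142 mireds.

+142 mireds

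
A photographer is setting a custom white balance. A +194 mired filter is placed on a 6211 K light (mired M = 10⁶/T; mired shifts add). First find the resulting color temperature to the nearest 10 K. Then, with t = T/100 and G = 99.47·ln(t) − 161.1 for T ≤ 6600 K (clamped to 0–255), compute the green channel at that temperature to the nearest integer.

171

M_in = 10⁶/6211 = 161.00; M_out = 161.00 + (+194) = 355.00.
T_out = 10⁶/355.00 = 2816.9 K → 2820 K; t = 28.2.
G = 99.47·ln 28.2 − 161.1 = 99.47·3.3393 − 161.1 = 171.062.
Rounded: 171.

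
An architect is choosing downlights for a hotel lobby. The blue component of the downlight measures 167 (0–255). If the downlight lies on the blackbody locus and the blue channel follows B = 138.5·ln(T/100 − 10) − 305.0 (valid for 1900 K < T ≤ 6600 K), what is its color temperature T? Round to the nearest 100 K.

ln(t − 10) = (167 + 305.0) / 138.5 = 3.4079.
t − 10 = e^3.4079 = 30.203, so t = 40.203.
T = 100·t = 4020 K → 4000 K to the nearest 100 K.

4000 K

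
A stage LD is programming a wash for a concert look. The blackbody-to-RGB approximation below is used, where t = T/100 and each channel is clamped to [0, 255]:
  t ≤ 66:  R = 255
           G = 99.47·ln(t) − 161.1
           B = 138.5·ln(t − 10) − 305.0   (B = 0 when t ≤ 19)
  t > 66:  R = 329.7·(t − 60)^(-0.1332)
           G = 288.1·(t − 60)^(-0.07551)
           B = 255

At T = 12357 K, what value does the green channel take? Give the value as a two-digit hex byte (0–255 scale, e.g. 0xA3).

0xD3

t = 12357/100 = 123.57; the t > 66 branch applies.
G = 288.1·(123.57 − 60)^(-0.07551) = 288.1·63.57^(-0.07551) = 288.1·0.73086 = 210.562.
Rounded: 211; in hex, 0xD3.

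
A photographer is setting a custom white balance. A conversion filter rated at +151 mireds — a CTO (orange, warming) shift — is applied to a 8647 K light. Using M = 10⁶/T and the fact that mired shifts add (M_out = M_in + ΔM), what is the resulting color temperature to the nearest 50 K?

M_in = 10⁶/8647 = 115.65 mireds.
M_out = 115.65 + (+151) = 266.65 mireds.
T_out = 10⁶/266.65 = 3750.3 K → 3750 K.

3750 K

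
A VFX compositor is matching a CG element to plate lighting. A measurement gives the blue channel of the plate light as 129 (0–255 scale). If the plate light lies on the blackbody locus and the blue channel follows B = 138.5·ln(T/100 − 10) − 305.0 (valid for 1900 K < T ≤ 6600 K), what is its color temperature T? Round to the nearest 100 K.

ln(t − 10) = (129 + 305.0) / 138.5 = 3.1336.
t − 10 = e^3.1336 = 22.956, so t = 32.956.
T = 100·t = 3296 K → 3300 K to the nearest 100 K.

3300 K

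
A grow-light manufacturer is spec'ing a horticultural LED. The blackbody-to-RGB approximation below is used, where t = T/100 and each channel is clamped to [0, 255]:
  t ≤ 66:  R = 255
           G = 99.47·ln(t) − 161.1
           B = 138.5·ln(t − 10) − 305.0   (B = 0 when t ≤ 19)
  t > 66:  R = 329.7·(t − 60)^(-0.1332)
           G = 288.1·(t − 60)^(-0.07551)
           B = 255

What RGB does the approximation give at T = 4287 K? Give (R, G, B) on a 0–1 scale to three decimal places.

t = 4287/100 = 42.87; the t ≤ 66 branch applies.
R = 255 by definition for t ≤ 66.
G = 99.47·ln 42.87 − 161.1 = 99.47·3.7582 − 161.1 = 212.725.
B = 138.5·ln(42.87 − 10) − 305.0 = 138.5·ln 32.87 − 305.0 = 138.5·3.4926 − 305.0 = 178.720.
Dividing each by 255: (1.0000, 0.8342, 0.7009) → (1.000, 0.834, 0.701).

(1.000, 0.834, 0.701)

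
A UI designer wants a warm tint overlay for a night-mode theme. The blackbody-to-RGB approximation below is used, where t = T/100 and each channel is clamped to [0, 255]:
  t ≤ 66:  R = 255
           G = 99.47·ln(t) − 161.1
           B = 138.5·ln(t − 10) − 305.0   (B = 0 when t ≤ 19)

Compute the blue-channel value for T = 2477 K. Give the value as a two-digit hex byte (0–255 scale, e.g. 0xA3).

t = 2477/100 = 24.77; the t ≤ 66 branch applies.
B = 138.5·ln(24.77 − 10) − 305.0 = 138.5·ln 14.77 − 305.0 = 138.5·2.6926 − 305.0 = 67.925.
Rounded: 68; in hex, 0x44.

0x44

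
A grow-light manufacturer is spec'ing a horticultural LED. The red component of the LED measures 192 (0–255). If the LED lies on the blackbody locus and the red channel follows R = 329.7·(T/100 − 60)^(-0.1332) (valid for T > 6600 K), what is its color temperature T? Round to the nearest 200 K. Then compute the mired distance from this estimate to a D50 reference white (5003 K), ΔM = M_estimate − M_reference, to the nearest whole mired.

(t − 60)^(-0.1332) = 192/329.7 = 0.58235.
t − 60 = 0.58235^(1/-0.1332) = 0.58235^(-7.508) = 57.929, so t = 117.929.
T = 100·t = 11793 K → 11800 K to the nearest 200 K.
M_estimate = 10⁶/11800 = 84.75; M_reference = 10⁶/5003 = 199.88.
ΔM = 84.75 − 199.88 = -115.13 → -115 mireds.

-115 mireds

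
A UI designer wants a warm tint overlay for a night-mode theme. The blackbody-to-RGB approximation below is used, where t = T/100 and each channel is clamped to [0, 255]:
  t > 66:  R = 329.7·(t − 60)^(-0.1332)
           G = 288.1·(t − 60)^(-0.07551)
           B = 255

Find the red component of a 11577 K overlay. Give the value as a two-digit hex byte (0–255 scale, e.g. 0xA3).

t = 11577/100 = 115.77; the t > 66 branch applies.
R = 329.7·(115.77 − 60)^(-0.1332) = 329.7·55.77^(-0.1332) = 329.7·0.58530 = 192.974.
Rounded: 193; in hex, 0xC1.

0xC1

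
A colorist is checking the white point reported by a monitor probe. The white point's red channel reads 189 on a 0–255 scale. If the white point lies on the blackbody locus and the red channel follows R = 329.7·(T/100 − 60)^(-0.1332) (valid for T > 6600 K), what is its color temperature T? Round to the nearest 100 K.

12500 K

(t − 60)^(-0.1332) = 189/329.7 = 0.57325.
t − 60 = 0.57325^(1/-0.1332) = 0.57325^(-7.508) = 65.199, so t = 125.199.
T = 100·t = 12520 K → 12500 K to the nearest 100 K.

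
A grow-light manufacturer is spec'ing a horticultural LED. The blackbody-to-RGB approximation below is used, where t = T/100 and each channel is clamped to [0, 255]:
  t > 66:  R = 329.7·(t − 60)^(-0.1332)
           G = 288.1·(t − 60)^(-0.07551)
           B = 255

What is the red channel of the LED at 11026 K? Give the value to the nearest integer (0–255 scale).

196

t = 11026/100 = 110.26; the t > 66 branch applies.
R = 329.7·(110.26 − 60)^(-0.1332) = 329.7·50.26^(-0.1332) = 329.7·0.59347 = 195.666.
Rounded: 196.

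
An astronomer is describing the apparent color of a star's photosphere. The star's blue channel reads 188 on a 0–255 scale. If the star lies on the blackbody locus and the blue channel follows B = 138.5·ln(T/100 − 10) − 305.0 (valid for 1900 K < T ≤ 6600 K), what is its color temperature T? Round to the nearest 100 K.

4500 K

ln(t − 10) = (188 + 305.0) / 138.5 = 3.5596.
t − 10 = e^3.5596 = 35.148, so t = 45.148.
T = 100·t = 4515 K → 4500 K to the nearest 100 K.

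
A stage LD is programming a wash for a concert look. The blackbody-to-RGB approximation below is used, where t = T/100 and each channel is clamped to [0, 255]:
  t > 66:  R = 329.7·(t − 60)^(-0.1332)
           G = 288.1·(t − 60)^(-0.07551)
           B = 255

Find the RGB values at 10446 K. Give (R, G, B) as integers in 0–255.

(199, 216, 255)

t = 10446/100 = 104.46; the t > 66 branch applies.
R = 329.7·(104.46 − 60)^(-0.1332) = 329.7·44.46^(-0.1332) = 329.7·0.60324 = 198.888.
G = 288.1·(104.46 − 60)^(-0.07551) = 288.1·44.46^(-0.07551) = 288.1·0.75086 = 216.324.
B = 255 by definition for t > 66.
Rounded: (199, 216, 255).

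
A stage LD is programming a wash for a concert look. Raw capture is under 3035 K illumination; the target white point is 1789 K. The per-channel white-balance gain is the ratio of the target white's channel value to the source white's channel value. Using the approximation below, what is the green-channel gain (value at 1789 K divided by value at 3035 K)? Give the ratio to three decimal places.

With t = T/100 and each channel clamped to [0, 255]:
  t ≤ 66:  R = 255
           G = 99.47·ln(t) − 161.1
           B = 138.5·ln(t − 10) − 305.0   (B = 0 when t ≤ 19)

At 3035 K (t = 30.35):
  G = 99.47·ln 30.35 − 161.1 = 99.47·3.4128 − 161.1 = 178.371.
At 1789 K (t = 17.89):
  G = 99.47·ln 17.89 − 161.1 = 99.47·2.8842 − 161.1 = 125.796.
Gain = 125.796 / 178.371 = 0.7052 → 0.705.

0.705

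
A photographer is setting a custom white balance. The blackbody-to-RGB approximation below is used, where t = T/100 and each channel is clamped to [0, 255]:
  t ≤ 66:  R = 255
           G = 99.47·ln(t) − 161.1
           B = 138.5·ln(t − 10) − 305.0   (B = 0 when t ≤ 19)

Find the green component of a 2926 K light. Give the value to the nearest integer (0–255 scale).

175

t = 2926/100 = 29.26; the t ≤ 66 branch applies.
G = 99.47·ln 29.26 − 161.1 = 99.47·3.3762 − 161.1 = 174.733.
Rounded: 175.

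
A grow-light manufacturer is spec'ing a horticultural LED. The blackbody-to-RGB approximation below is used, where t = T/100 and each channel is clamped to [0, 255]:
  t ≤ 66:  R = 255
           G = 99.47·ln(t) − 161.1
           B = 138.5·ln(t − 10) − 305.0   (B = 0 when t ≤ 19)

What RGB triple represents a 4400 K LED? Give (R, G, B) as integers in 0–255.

t = 4400/100 = 44; the t ≤ 66 branch applies.
R = 255 by definition for t ≤ 66.
G = 99.47·ln 44 − 161.1 = 99.47·3.7842 − 161.1 = 215.313.
B = 138.5·ln(44 − 10) − 305.0 = 138.5·ln 34 − 305.0 = 138.5·3.5264 − 305.0 = 183.401.
Rounded: (255, 215, 183).

(255, 215, 183)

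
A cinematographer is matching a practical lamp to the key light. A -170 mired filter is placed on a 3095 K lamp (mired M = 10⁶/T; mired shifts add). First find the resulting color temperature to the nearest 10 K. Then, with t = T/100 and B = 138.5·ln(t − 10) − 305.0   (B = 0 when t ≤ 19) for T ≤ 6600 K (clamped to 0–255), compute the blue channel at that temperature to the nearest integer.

M_in = 10⁶/3095 = 323.10; M_out = 323.10 + (-170) = 153.10.
T_out = 10⁶/153.10 = 6531.6 K → 6530 K; t = 65.3.
B = 138.5·ln(65.3 − 10) − 305.0 = 138.5·ln 55.3 − 305.0 = 138.5·4.0128 − 305.0 = 250.769.
Rounded: 251.

251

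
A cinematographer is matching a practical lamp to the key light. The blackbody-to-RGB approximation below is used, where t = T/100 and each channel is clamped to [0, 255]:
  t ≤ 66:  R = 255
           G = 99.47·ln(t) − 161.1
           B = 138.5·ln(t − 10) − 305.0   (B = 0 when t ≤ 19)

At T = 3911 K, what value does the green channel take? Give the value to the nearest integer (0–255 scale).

t = 3911/100 = 39.11; the t ≤ 66 branch applies.
G = 99.47·ln 39.11 − 161.1 = 99.47·3.6664 − 161.1 = 203.595.
Rounded: 204.

204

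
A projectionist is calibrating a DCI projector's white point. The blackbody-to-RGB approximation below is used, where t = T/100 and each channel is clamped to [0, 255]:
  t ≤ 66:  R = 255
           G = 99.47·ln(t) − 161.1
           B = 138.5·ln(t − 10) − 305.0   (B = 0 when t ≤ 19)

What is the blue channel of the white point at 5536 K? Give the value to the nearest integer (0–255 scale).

t = 5536/100 = 55.36; the t ≤ 66 branch applies.
B = 138.5·ln(55.36 − 10) − 305.0 = 138.5·ln 45.36 − 305.0 = 138.5·3.8146 − 305.0 = 223.326.
Rounded: 223.

223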